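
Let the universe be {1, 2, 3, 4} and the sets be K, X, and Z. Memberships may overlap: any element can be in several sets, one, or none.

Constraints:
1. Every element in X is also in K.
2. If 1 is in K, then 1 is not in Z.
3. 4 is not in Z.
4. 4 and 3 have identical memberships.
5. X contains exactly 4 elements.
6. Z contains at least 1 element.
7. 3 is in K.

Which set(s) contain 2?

From (3): 4 ∉ Z.
From (7): 3 ∈ K.
(4): 4 matches 3: 4 ∈ K.
(4): 3 matches 4: 3 ∉ Z.
(5): only 4 candidates remain for X, so all are in.
(1) with 1 ∈ X: 1 ∈ K.
(1) with 2 ∈ X: 2 ∈ K.
(2): 1 ∉ Z.
(6): only 1 candidates remain for Z, so all are in.

2: K, X, Z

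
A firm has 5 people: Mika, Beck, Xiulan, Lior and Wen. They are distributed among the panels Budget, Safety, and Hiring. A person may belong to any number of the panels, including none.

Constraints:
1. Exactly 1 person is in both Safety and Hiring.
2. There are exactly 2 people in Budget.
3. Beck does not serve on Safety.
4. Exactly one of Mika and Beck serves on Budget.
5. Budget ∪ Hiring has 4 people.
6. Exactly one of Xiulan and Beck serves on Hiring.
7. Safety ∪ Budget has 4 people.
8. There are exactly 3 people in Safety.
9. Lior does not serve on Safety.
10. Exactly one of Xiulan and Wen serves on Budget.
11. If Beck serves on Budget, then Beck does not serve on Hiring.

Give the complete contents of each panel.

Budget = {Beck, Wen}; Safety = {Mika, Wen, Xiulan}; Hiring = {Lior, Xiulan}

From (3): Beck ∉ Safety.
From (9): Lior ∉ Safety.
(8): only 3 candidates remain for Safety, so all are in.
Suppose Mika ∈ Budget: no assignment then satisfies all the clues, so Mika ∉ Budget.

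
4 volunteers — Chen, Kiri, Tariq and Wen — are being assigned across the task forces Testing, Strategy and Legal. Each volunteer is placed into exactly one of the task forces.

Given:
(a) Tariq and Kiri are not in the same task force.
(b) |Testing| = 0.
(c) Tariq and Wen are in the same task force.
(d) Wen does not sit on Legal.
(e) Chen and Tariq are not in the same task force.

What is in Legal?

From (d): Wen ∉ Legal.
(b): Testing already has 0, so the rest are out.
(c): Tariq matches Wen: Tariq ∉ Legal.
Only one task force left: Tariq ∈ Strategy.
Only one task force left: Wen ∈ Strategy.
(a): Kiri ∉ Strategy.
(e): Chen ∉ Strategy.
Only one task force left: Chen ∈ Legal.
Only one task force left: Kiri ∈ Legal.

Legal = {Chen, Kiri}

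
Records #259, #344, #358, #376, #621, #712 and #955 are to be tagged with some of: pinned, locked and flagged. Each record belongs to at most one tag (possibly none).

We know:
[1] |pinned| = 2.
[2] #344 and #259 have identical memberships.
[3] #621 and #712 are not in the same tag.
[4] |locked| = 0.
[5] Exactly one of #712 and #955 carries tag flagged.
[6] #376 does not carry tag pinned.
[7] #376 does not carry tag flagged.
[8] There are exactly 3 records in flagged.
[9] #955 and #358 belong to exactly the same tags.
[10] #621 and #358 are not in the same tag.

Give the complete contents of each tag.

pinned = {#358, #955}; locked = {}; flagged = {#259, #344, #712}

From (6): #376 ∉ pinned.
From (7): #376 ∉ flagged.
(4): locked already has 0, so the rest are out.
Suppose #259 ∈ pinned: no assignment then satisfies all the clues, so #259 ∉ pinned.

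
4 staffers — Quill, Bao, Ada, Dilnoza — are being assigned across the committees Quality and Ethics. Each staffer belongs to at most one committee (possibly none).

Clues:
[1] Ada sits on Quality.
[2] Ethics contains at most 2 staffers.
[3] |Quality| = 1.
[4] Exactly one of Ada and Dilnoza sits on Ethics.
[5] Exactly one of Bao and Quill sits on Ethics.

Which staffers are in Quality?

Quality = {Ada}

From (1): Ada ∈ Quality.
(3): Quality already has 1, so the rest are out.
(4) (exactly one): Dilnoza ∈ Ethics.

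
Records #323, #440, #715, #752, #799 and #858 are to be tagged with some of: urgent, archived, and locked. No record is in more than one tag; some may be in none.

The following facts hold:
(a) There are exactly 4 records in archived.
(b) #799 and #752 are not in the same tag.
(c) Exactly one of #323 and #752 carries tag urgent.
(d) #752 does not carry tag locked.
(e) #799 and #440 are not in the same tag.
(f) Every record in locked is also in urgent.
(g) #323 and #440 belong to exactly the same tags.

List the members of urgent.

From (d): #752 ∉ locked.
Suppose #323 ∈ urgent: no assignment then satisfies all the clues, so #323 ∉ urgent.

urgent = {#752}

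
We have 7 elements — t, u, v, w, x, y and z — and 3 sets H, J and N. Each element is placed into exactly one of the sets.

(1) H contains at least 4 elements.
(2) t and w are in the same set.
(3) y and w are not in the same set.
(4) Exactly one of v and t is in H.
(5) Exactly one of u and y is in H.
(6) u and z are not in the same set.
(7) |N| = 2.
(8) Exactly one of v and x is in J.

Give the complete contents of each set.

H = {t, u, w, x}; J = {v}; N = {y, z}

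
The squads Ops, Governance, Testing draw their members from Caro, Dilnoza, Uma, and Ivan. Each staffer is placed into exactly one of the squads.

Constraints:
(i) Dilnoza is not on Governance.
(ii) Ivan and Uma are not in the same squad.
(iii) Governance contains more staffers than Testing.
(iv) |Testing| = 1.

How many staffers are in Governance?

2

From (i): Dilnoza ∉ Governance.
Suppose Caro ∈ Ops: no assignment then satisfies all the clues, so Caro ∉ Ops.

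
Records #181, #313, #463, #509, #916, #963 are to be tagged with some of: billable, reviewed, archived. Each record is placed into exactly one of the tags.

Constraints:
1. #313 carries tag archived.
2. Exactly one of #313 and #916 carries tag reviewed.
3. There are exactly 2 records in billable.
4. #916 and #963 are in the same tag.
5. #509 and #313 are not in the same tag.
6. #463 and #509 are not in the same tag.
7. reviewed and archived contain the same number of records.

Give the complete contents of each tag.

billable = {#181, #509}; reviewed = {#916, #963}; archived = {#313, #463}

From (1): #313 ∈ archived.
(2) (exactly one): #916 ∈ reviewed.
(4): #963 matches #916: #963 ∉ billable.
(4): #963 matches #916: #963 ∈ reviewed.
(5): #509 ∉ archived.
Suppose #181 ∉ billable: no assignment then satisfies all the clues, so #181 ∈ billable.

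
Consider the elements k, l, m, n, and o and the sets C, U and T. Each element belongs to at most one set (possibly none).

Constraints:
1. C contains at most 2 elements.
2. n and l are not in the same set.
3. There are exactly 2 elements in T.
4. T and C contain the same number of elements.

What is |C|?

2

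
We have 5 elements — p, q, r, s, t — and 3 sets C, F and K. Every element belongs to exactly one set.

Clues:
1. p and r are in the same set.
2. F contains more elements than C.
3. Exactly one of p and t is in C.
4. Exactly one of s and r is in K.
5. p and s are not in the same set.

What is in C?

C = {t}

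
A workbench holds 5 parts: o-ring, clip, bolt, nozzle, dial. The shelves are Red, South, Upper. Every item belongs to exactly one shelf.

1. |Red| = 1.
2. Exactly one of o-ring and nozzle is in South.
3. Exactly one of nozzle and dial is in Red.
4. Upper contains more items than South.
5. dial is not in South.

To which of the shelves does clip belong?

clip: Upper

From (5): dial ∉ South.
Suppose clip ∈ Red: no assignment then satisfies all the clues, so clip ∉ Red.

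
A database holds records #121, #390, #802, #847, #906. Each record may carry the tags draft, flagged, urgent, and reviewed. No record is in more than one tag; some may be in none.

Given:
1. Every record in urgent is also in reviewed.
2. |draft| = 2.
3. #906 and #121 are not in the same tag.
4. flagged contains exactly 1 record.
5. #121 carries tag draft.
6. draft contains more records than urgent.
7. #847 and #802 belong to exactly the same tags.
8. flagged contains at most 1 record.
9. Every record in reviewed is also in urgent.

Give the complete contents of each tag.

draft = {#121, #390}; flagged = {#906}; urgent = {}; reviewed = {}

From (5): #121 ∈ draft.
(3): #906 ∉ draft.
Suppose #390 ∉ draft: no assignment then satisfies all the clues, so #390 ∈ draft.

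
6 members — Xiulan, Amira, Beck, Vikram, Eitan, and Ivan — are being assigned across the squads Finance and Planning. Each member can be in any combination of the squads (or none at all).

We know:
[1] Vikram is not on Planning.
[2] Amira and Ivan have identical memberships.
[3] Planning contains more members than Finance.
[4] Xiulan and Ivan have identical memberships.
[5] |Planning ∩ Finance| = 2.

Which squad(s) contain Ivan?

Ivan: Planning

From (1): Vikram ∉ Planning.
Suppose Ivan ∈ Finance: no assignment then satisfies all the clues, so Ivan ∉ Finance.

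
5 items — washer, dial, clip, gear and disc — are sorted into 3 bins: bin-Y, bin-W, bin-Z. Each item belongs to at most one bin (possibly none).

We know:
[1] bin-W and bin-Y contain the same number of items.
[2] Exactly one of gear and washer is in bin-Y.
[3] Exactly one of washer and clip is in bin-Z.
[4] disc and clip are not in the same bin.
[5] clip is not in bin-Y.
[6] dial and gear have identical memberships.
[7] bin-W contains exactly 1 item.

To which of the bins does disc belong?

disc: bin-W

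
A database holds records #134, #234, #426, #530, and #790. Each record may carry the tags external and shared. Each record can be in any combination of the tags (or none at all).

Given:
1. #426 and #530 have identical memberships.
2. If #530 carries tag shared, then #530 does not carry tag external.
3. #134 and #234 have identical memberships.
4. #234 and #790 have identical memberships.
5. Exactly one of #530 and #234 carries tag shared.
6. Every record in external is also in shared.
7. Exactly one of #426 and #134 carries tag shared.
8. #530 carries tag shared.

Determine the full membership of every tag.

From (8): #530 ∈ shared.
(1): #426 matches #530: #426 ∈ shared.
(2): #530 ∉ external.
(5) (exactly one): #234 ∉ shared.
(6) contrapositive: #234 ∉ external.
(7) (exactly one): #134 ∉ shared.
(1): #426 matches #530: #426 ∉ external.
(3): #134 matches #234: #134 ∉ external.
(4): #790 matches #234: #790 ∉ external.
(4): #790 matches #234: #790 ∉ shared.

external = {}; shared = {#426, #530}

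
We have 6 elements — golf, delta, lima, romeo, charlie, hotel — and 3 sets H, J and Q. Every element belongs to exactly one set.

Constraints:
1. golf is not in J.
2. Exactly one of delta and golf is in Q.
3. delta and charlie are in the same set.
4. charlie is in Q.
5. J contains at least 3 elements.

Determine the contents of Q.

Q = {charlie, delta}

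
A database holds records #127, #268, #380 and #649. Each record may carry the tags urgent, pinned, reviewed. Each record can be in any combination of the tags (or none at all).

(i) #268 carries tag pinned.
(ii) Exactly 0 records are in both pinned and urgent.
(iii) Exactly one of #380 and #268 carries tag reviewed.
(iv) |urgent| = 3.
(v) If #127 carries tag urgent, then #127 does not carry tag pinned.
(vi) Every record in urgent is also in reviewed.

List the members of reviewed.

reviewed = {#127, #380, #649}

From (i): #268 ∈ pinned.
Suppose #127 ∉ reviewed: no assignment then satisfies all the clues, so #127 ∈ reviewed.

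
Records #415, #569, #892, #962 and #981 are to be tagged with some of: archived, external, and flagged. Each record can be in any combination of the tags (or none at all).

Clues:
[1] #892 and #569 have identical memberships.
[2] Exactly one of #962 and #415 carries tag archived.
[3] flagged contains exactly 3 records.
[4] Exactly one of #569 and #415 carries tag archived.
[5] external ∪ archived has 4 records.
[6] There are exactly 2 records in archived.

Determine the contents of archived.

archived = {#415, #981}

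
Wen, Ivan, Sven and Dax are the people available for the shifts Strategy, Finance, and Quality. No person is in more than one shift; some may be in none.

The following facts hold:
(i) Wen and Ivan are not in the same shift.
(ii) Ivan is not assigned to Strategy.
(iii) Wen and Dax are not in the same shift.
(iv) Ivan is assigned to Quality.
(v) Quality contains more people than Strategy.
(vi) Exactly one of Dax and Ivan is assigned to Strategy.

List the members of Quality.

From (ii): Ivan ∉ Strategy.
From (iv): Ivan ∈ Quality.
(i): Wen ∉ Quality.
(vi) (exactly one): Dax ∈ Strategy.
(iii): Wen ∉ Strategy.
Suppose Sven ∉ Quality: no assignment then satisfies all the clues, so Sven ∈ Quality.

Quality = {Ivan, Sven}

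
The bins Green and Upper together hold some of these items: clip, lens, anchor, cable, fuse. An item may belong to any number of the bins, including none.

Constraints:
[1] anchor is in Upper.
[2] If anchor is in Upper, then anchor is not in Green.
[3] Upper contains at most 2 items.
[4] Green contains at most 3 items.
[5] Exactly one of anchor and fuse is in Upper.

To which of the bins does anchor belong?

From (1): anchor ∈ Upper.
(2): anchor ∉ Green.
(5) (exactly one): fuse ∉ Upper.

anchor: Upper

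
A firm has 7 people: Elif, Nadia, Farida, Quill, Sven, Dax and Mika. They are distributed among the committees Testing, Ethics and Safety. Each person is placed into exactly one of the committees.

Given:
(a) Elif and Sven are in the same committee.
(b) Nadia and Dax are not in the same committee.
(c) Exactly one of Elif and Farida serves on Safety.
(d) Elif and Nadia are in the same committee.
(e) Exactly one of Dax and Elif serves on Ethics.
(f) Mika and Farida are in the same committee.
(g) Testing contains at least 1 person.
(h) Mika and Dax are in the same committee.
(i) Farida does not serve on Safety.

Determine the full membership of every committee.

Testing = {Quill}; Ethics = {Dax, Farida, Mika}; Safety = {Elif, Nadia, Sven}

From (i): Farida ∉ Safety.
(c) (exactly one): Elif ∈ Safety.
(d): Nadia matches Elif: Nadia ∉ Testing.
(d): Nadia matches Elif: Nadia ∉ Ethics.
(d): Nadia matches Elif: Nadia ∈ Safety.
(e) (exactly one): Dax ∈ Ethics.
(f): Mika matches Farida: Mika ∉ Safety.
(h): Mika matches Dax: Mika ∉ Testing.
(h): Mika matches Dax: Mika ∈ Ethics.
(a): Sven matches Elif: Sven ∉ Testing.
(a): Sven matches Elif: Sven ∉ Ethics.
(g): only 1 candidates remain for Testing, so all are in.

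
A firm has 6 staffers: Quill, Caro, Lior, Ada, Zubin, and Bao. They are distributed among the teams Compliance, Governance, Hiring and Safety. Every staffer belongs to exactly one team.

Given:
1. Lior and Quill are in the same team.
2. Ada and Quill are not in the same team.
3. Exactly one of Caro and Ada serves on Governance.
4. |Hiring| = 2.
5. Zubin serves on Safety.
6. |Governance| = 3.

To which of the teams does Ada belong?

Ada: Hiring

From (5): Zubin ∈ Safety.
Suppose Ada ∈ Compliance: no assignment then satisfies all the clues, so Ada ∉ Compliance.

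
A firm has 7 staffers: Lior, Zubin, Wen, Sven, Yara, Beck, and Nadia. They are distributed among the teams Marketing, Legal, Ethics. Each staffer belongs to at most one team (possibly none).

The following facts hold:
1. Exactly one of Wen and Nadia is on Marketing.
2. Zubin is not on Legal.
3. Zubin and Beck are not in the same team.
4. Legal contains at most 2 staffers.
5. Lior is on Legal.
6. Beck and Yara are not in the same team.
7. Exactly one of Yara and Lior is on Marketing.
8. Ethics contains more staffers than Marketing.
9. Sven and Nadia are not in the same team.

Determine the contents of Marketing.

Marketing = {Nadia, Yara}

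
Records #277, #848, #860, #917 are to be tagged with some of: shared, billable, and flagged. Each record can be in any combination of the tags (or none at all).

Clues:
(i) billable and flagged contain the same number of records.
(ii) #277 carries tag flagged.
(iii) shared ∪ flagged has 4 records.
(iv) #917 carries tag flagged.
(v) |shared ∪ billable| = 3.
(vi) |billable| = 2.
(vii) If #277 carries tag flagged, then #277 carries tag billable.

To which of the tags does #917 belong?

From (ii): #277 ∈ flagged.
From (iv): #917 ∈ flagged.
(vii): #277 ∈ billable.
Suppose #917 ∈ shared: no assignment then satisfies all the clues, so #917 ∉ shared.

#917: flagged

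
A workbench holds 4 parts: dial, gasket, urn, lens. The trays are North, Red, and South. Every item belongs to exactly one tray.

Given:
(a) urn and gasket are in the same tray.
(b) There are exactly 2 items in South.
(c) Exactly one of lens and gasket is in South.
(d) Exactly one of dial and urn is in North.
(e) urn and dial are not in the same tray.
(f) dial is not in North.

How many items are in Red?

0

From (f): dial ∉ North.
(d) (exactly one): urn ∈ North.
(a): gasket matches urn: gasket ∈ North.
(b): only 2 candidates remain for South, so all are in.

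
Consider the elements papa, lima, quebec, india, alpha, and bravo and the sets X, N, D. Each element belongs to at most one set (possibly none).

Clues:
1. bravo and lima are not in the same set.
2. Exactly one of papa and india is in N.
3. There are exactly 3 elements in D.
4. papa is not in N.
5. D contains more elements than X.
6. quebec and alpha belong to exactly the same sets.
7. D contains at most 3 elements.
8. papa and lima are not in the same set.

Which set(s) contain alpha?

alpha: D

From (4): papa ∉ N.
(2) (exactly one): india ∈ N.
Suppose alpha ∈ X: no assignment then satisfies all the clues, so alpha ∉ X.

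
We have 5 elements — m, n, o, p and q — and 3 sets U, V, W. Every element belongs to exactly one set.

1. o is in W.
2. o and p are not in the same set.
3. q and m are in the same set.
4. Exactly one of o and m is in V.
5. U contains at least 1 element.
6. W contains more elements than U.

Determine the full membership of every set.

From (1): o ∈ W.
(2): p ∉ W.
(4) (exactly one): m ∈ V.
(3): q matches m: q ∉ U.
(3): q matches m: q ∈ V.
Suppose n ∈ U: no assignment then satisfies all the clues, so n ∉ U.

U = {p}; V = {m, q}; W = {n, o}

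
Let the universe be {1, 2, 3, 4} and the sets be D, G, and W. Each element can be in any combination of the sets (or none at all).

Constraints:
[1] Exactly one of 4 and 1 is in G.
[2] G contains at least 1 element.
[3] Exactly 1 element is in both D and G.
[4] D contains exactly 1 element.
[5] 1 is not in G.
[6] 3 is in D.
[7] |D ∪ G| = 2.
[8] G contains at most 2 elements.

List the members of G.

G = {3, 4}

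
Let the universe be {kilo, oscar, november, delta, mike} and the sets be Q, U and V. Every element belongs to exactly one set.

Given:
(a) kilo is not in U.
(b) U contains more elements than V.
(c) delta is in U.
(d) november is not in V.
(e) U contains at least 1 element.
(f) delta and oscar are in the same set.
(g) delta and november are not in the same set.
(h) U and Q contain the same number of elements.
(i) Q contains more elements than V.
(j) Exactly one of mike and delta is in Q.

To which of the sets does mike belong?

mike: Q

From (a): kilo ∉ U.
From (c): delta ∈ U.
From (d): november ∉ V.
(f): oscar matches delta: oscar ∉ Q.
(f): oscar matches delta: oscar ∈ U.
(g): november ∉ U.
(j) (exactly one): mike ∈ Q.
Only one set left: november ∈ Q.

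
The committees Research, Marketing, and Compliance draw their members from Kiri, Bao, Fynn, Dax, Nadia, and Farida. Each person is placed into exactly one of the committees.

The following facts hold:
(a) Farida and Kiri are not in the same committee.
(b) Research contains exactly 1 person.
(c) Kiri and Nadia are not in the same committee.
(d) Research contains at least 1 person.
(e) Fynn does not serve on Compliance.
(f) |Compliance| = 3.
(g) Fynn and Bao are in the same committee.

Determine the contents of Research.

Research = {Kiri}

From (e): Fynn ∉ Compliance.
(g): Bao matches Fynn: Bao ∉ Compliance.
Suppose Kiri ∉ Research: no assignment then satisfies all the clues, so Kiri ∈ Research.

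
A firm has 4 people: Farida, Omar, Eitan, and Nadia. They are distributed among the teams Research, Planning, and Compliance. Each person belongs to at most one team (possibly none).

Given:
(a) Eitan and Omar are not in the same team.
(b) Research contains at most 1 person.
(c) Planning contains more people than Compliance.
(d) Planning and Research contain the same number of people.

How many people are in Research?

1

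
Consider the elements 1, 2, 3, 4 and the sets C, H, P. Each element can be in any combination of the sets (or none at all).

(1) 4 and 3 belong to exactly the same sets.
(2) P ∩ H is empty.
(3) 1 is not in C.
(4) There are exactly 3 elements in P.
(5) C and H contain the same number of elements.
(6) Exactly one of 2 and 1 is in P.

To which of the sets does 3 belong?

3: P

From (3): 1 ∉ C.
Suppose 3 ∈ C: no assignment then satisfies all the clues, so 3 ∉ C.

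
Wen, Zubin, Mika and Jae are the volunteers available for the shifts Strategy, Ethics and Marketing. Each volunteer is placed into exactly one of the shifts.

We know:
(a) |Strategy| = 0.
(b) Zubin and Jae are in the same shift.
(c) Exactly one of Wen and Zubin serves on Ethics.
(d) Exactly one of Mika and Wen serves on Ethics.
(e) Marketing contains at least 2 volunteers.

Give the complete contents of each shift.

(a): Strategy already has 0, so the rest are out.
Suppose Wen ∉ Ethics: no assignment then satisfies all the clues, so Wen ∈ Ethics.

Strategy = {}; Ethics = {Wen}; Marketing = {Jae, Mika, Zubin}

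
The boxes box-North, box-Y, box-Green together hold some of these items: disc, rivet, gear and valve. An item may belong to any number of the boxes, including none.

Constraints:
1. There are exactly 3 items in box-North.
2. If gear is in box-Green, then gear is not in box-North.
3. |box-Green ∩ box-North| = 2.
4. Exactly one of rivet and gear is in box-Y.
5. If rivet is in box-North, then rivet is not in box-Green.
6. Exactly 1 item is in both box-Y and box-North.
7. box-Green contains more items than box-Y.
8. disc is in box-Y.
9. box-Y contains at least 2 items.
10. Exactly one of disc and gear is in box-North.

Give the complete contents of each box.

From (8): disc ∈ box-Y.
Suppose disc ∉ box-North: no assignment then satisfies all the clues, so disc ∈ box-North.

box-North = {disc, rivet, valve}; box-Y = {disc, gear}; box-Green = {disc, gear, valve}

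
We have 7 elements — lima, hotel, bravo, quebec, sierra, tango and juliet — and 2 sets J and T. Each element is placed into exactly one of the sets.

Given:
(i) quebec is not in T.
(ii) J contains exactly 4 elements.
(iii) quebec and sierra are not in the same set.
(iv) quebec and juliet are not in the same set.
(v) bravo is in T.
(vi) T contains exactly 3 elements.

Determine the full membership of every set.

From (i): quebec ∉ T.
From (v): bravo ∈ T.
Only one set left: quebec ∈ J.
(iii): sierra ∉ J.
(iv): juliet ∉ J.
Only one set left: sierra ∈ T.
Only one set left: juliet ∈ T.
(ii): only 4 candidates remain for J, so all are in.

J = {hotel, lima, quebec, tango}; T = {bravo, juliet, sierra}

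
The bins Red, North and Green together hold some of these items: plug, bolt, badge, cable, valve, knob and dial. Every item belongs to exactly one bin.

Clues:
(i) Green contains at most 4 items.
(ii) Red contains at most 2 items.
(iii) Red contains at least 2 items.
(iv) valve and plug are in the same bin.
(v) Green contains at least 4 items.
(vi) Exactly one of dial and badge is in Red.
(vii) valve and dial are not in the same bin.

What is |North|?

1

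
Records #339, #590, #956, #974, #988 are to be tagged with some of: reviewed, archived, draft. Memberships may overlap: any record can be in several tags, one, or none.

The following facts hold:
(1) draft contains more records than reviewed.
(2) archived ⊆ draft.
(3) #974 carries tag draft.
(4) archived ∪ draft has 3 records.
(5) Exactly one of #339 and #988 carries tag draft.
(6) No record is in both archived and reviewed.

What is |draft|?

3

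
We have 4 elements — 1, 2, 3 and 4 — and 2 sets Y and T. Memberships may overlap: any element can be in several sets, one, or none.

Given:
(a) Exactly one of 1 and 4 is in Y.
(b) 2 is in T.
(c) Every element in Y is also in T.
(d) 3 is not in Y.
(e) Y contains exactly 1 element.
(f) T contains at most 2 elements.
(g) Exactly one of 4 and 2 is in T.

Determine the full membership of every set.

Y = {1}; T = {1, 2}

From (b): 2 ∈ T.
From (d): 3 ∉ Y.
(g) (exactly one): 4 ∉ T.
(c) contrapositive: 4 ∉ Y.
(a) (exactly one): 1 ∈ Y.
(c) with 1 ∈ Y: 1 ∈ T.
(e): Y already has 1, so the rest are out.
(f): T already has 2, so the rest are out.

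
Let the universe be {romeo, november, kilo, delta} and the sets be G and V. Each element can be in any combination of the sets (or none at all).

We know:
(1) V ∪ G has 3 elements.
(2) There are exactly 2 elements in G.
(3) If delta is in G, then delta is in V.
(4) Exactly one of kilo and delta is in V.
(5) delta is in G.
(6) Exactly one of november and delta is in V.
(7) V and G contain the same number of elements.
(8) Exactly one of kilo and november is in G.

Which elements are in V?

V = {delta, romeo}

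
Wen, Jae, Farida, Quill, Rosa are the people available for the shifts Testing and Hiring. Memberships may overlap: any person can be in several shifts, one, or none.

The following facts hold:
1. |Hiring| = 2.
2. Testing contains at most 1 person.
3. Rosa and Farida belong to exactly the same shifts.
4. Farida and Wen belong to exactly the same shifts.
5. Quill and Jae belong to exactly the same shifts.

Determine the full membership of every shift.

Testing = {}; Hiring = {Jae, Quill}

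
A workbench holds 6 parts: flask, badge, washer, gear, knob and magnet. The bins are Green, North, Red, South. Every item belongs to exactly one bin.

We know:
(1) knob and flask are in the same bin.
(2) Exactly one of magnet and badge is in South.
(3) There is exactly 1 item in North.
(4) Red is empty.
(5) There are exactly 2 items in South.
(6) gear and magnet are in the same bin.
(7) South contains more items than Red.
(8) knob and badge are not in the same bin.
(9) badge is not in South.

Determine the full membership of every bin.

Green = {flask, knob, washer}; North = {badge}; Red = {}; South = {gear, magnet}

From (9): badge ∉ South.
(2) (exactly one): magnet ∈ South.
(4): Red already has 0, so the rest are out.
(6): gear matches magnet: gear ∉ Green.
(6): gear matches magnet: gear ∉ North.
(6): gear matches magnet: gear ∈ South.
(5): South already has 2, so the rest are out.
Suppose flask ∉ Green: no assignment then satisfies all the clues, so flask ∈ Green.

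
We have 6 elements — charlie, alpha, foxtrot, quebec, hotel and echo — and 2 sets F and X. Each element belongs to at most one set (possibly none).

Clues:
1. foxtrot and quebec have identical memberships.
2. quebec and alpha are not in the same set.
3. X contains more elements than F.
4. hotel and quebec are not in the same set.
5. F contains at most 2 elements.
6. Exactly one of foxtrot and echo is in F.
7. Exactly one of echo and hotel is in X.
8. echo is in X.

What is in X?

X = {alpha, charlie, echo}

From (8): echo ∈ X.
(6) (exactly one): foxtrot ∈ F.
(7) (exactly one): hotel ∉ X.
(1): quebec matches foxtrot: quebec ∈ F.
(2): alpha ∉ F.
(4): hotel ∉ F.
(5): F already has 2, so the rest are out.
Suppose charlie ∉ X: no assignment then satisfies all the clues, so charlie ∈ X.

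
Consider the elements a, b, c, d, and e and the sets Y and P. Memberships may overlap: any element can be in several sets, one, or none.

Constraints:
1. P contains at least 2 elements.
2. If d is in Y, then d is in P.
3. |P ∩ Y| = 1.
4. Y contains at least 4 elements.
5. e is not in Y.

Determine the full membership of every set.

Y = {a, b, c, d}; P = {d, e}

From (5): e ∉ Y.
(4): only 4 candidates remain for Y, so all are in.
(2): d ∈ P.
Suppose a ∈ P: no assignment then satisfies all the clues, so a ∉ P.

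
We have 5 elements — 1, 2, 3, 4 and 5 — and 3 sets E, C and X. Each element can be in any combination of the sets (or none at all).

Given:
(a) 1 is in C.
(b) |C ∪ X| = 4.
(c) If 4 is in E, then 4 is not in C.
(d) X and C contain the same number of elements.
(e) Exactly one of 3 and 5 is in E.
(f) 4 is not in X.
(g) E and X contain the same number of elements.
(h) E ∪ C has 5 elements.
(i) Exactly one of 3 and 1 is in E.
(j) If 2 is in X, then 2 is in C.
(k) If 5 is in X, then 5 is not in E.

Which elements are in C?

C = {1, 2, 5}

From (a): 1 ∈ C.
From (f): 4 ∉ X.
Suppose 2 ∉ C: no assignment then satisfies all the clues, so 2 ∈ C.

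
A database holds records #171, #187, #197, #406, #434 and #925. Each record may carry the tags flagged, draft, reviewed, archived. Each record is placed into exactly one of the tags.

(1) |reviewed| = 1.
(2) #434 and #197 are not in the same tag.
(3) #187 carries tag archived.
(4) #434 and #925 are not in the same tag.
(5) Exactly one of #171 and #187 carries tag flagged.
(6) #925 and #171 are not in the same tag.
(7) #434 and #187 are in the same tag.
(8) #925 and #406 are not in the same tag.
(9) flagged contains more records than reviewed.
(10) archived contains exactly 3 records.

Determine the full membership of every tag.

flagged = {#171, #197}; draft = {}; reviewed = {#925}; archived = {#187, #406, #434}

From (3): #187 ∈ archived.
(5) (exactly one): #171 ∈ flagged.
(6): #925 ∉ flagged.
(7): #434 matches #187: #434 ∉ flagged.
(7): #434 matches #187: #434 ∉ draft.
(7): #434 matches #187: #434 ∉ reviewed.
(7): #434 matches #187: #434 ∈ archived.
(2): #197 ∉ archived.
(4): #925 ∉ archived.
(10): only 3 candidates remain for archived, so all are in.
Suppose #197 ∉ flagged: no assignment then satisfies all the clues, so #197 ∈ flagged.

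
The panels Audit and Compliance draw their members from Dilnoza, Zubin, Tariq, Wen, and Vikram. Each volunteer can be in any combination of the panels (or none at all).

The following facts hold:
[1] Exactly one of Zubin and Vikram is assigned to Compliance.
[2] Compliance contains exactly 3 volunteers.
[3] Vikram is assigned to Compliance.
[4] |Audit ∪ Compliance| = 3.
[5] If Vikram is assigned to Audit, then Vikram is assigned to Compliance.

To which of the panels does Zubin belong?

From (3): Vikram ∈ Compliance.
(1) (exactly one): Zubin ∉ Compliance.
Suppose Zubin ∈ Audit: no assignment then satisfies all the clues, so Zubin ∉ Audit.

Zubin: none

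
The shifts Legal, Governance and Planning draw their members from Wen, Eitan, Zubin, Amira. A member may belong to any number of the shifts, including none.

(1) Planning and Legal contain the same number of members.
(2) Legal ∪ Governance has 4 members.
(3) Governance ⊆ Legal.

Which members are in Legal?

Legal = {Amira, Eitan, Wen, Zubin}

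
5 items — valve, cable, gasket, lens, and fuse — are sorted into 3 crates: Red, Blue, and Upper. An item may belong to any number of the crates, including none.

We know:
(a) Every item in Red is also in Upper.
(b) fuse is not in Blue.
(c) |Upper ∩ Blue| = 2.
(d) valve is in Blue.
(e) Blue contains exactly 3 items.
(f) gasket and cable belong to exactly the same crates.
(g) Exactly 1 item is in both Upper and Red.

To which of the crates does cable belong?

cable: Blue, Upper

From (b): fuse ∉ Blue.
From (d): valve ∈ Blue.
Suppose cable ∈ Red: no assignment then satisfies all the clues, so cable ∉ Red.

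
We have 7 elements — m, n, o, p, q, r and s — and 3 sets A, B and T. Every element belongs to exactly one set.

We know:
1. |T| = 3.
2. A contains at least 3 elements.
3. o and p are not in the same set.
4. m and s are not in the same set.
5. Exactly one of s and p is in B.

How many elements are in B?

1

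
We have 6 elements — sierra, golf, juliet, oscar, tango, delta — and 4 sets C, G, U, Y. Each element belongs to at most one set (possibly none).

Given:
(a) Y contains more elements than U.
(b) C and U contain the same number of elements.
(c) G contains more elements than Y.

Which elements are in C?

C = {}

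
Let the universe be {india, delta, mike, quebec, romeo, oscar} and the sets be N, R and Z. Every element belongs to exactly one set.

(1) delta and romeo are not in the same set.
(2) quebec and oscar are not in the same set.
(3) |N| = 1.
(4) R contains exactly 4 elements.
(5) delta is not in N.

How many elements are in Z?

1

From (5): delta ∉ N.
Suppose india ∈ N: no assignment then satisfies all the clues, so india ∉ N.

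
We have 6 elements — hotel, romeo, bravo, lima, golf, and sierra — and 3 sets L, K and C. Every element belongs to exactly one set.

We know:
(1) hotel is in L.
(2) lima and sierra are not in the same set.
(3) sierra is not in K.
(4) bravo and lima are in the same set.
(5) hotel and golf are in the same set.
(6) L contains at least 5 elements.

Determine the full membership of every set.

From (1): hotel ∈ L.
From (3): sierra ∉ K.
(5): golf matches hotel: golf ∈ L.
Suppose romeo ∉ L: no assignment then satisfies all the clues, so romeo ∈ L.

L = {bravo, golf, hotel, lima, romeo}; K = {}; C = {sierra}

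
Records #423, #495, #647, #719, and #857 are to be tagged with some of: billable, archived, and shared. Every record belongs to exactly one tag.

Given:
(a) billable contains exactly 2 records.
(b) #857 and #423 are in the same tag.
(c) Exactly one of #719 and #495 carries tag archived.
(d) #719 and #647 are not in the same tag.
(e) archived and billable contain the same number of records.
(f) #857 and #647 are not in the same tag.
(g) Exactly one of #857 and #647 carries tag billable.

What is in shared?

shared = {#719}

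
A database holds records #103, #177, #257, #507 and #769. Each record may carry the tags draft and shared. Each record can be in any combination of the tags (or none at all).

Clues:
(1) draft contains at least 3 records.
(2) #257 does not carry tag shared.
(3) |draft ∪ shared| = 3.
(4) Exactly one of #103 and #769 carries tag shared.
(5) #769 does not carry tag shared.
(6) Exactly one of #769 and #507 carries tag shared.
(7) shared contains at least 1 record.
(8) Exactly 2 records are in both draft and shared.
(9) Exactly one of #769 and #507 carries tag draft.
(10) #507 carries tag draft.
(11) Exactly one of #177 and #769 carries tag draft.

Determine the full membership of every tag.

draft = {#103, #177, #507}; shared = {#103, #507}

From (2): #257 ∉ shared.
From (5): #769 ∉ shared.
From (10): #507 ∈ draft.
(4) (exactly one): #103 ∈ shared.
(6) (exactly one): #507 ∈ shared.
(9) (exactly one): #769 ∉ draft.
(11) (exactly one): #177 ∈ draft.
Suppose #103 ∉ draft: no assignment then satisfies all the clues, so #103 ∈ draft.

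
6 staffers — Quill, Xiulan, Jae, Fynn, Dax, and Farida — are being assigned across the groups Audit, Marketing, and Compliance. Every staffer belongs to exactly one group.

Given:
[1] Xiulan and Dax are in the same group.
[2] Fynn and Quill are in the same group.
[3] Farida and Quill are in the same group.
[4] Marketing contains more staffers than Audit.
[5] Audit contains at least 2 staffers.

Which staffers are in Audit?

Audit = {Dax, Xiulan}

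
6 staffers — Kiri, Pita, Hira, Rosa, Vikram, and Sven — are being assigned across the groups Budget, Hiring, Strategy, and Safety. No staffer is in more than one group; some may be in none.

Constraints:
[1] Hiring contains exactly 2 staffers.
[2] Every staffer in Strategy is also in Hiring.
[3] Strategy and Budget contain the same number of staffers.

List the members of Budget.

Budget = {}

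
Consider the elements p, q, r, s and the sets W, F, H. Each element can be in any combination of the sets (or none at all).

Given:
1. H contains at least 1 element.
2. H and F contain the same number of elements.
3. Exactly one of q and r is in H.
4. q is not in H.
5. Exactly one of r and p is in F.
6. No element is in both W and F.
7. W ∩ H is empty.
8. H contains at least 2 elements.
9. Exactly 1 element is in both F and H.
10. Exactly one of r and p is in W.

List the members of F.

F = {q, r}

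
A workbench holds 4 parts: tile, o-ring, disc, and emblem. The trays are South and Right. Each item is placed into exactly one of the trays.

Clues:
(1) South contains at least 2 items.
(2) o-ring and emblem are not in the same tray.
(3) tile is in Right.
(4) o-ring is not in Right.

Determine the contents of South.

From (3): tile ∈ Right.
From (4): o-ring ∉ Right.
Only one tray left: o-ring ∈ South.
(2): emblem ∉ South.
Only one tray left: emblem ∈ Right.
(1): only 2 candidates remain for South, so all are in.

South = {disc, o-ring}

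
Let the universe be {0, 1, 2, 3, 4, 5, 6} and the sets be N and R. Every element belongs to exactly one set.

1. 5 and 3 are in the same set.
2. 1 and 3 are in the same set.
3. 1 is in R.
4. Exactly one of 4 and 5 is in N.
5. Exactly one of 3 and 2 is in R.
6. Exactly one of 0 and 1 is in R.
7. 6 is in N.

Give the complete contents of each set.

N = {0, 2, 4, 6}; R = {1, 3, 5}

From (3): 1 ∈ R.
From (7): 6 ∈ N.
(2): 3 matches 1: 3 ∉ N.
(2): 3 matches 1: 3 ∈ R.
(5) (exactly one): 2 ∉ R.
(6) (exactly one): 0 ∉ R.
Only one set left: 0 ∈ N.
Only one set left: 2 ∈ N.
(1): 5 matches 3: 5 ∉ N.
(1): 5 matches 3: 5 ∈ R.
(4) (exactly one): 4 ∈ N.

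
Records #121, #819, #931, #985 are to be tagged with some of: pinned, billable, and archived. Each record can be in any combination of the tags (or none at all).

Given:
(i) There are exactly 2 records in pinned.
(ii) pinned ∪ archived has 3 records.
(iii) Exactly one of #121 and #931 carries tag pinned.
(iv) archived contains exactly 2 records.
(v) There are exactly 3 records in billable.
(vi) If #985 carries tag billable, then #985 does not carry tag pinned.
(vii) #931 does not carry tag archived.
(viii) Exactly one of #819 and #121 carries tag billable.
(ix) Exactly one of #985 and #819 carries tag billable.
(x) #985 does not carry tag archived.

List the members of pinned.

From (vii): #931 ∉ archived.
From (x): #985 ∉ archived.
(iv): only 2 candidates remain for archived, so all are in.
Suppose #121 ∈ pinned: no assignment then satisfies all the clues, so #121 ∉ pinned.

pinned = {#819, #931}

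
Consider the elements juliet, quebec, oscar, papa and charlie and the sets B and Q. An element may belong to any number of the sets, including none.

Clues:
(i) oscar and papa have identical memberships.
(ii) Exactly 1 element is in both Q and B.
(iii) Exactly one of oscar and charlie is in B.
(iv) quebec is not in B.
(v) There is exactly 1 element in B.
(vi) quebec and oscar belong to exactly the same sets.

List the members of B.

From (iv): quebec ∉ B.
(vi): oscar matches quebec: oscar ∉ B.
(i): papa matches oscar: papa ∉ B.
(iii) (exactly one): charlie ∈ B.
(v): B already has 1, so the rest are out.

B = {charlie}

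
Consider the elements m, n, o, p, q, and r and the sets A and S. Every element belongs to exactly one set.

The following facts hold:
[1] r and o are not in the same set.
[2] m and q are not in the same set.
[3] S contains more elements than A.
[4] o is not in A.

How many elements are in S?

4

From (4): o ∉ A.
Only one set left: o ∈ S.
(1): r ∉ S.
Only one set left: r ∈ A.
Suppose n ∈ A: no assignment then satisfies all the clues, so n ∉ A.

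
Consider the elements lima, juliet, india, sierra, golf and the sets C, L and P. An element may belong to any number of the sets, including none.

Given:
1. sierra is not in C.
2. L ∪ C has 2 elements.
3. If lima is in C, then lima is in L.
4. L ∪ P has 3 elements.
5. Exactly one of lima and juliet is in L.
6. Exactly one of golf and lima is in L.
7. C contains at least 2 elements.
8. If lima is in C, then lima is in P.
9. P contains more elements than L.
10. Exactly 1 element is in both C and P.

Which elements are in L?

L = {lima}

From (1): sierra ∉ C.
Suppose lima ∉ L: no assignment then satisfies all the clues, so lima ∈ L.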